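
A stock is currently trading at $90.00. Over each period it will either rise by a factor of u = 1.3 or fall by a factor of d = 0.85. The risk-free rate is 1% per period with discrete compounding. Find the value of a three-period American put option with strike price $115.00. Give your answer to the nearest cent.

$29.08

Risk-neutral probability p = (1 + 0.01 − 0.85)/(1.3 − 0.85) = 0.1600/0.4500 = 0.3556
Terminal stock prices: S_uuu = 197.7, S_uud = 129.3, S_udd = 84.53, S_ddd = 55.27
Terminal payoffs (K − S): max(-82.73, 0) = 0, max(-14.29, 0) = 0, max(30.47, 0) = 30.47, max(59.73, 0) = 59.73
Node uu (S = 152.1): continuation = 1/1.01·[0.3556·0.0000 + 0.6444·0.0000] = 0.0000; exercise value = 0.0000 ≤ continuation, so V_uu = 0.0000
Node ud (S = 99.45): continuation = 1/1.01·[0.3556·0.0000 + 0.6444·30.4675] = 19.4402; exercise value = 15.5500 ≤ continuation, so V_ud = 19.4402
Node dd (S = 65.02): continuation = 1/1.01·[0.3556·30.4675 + 0.6444·59.7288] = 48.8364; exercise value = 49.9750 > continuation, so V_dd = 49.9750 (exercise)
Node u (S = 117): continuation = 1/1.01·[0.3556·0.0000 + 0.6444·19.4402] = 12.4041; exercise value = 0.0000 ≤ continuation, so V_u = 12.4041
Node d (S = 76.5): continuation = 1/1.01·[0.3556·19.4402 + 0.6444·49.9750] = 38.7309; exercise value = 38.5000 ≤ continuation, so V_d = 38.7309
Node 0 (S = 90): continuation = 1/1.01·[0.3556·12.4041 + 0.6444·38.7309] = 29.0794; exercise value = 25.0000 ≤ continuation, so V_0 = 29.0794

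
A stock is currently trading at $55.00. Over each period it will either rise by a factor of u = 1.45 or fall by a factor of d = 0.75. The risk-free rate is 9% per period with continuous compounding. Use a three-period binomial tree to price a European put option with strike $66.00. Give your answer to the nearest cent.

$10.44

Risk-neutral probability p = (e^0.09 − 0.75)/(1.45 − 0.75) = 0.3442/0.7000 = 0.4917
Terminal stock prices: S_uuu = 167.7, S_uud = 86.73, S_udd = 44.86, S_ddd = 23.2
Terminal payoffs (K − S): max(-101.7, 0) = 0, max(-20.73, 0) = 0, max(21.14, 0) = 21.14, max(42.8, 0) = 42.8
Node uu (S = 115.6): V_uu = e^(−0.09)·[0.4917·0.0000 + 0.5083·0.0000] = 0.0000
Node ud (S = 59.81): V_ud = e^(−0.09)·[0.4917·0.0000 + 0.5083·21.1406] = 9.8213
Node dd (S = 30.94): V_dd = e^(−0.09)·[0.4917·21.1406 + 0.5083·42.7969] = 29.3820
Node u (S = 79.75): V_u = e^(−0.09)·[0.4917·0.0000 + 0.5083·9.8213] = 4.5627
Node d (S = 41.25): V_d = e^(−0.09)·[0.4917·9.8213 + 0.5083·29.3820] = 18.0633
Node 0 (S = 55): V_0 = e^(−0.09)·[0.4917·4.5627 + 0.5083·18.0633] = 10.4420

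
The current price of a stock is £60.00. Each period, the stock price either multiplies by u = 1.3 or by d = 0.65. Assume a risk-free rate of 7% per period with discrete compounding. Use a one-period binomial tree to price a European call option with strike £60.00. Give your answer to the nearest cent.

£10.87

Risk-neutral probability p = (1 + 0.07 − 0.65)/(1.3 − 0.65) = 0.4200/0.6500 = 0.6462
Terminal stock prices: S_u = 78, S_d = 39
Terminal payoffs (S − K): max(18, 0) = 18, max(-21, 0) = 0
Node 0 (S = 60): V_0 = 1/1.07·[0.6462·18.0000 + 0.3538·0.0000] = 10.8699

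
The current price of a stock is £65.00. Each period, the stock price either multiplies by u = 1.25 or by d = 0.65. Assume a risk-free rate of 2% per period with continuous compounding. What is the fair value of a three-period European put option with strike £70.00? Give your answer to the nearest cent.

£13.52

Risk-neutral probability p = (e^0.02 − 0.65)/(1.25 − 0.65) = 0.3702/0.6000 = 0.6170
Terminal stock prices: S_uuu = 127, S_uud = 66.02, S_udd = 34.33, S_ddd = 17.85
Terminal payoffs (K − S): max(-56.95, 0) = 0, max(3.984, 0) = 3.984, max(35.67, 0) = 35.67, max(52.15, 0) = 52.15
Node uu (S = 101.6): V_uu = e^(−0.02)·[0.6170·0.0000 + 0.3830·3.9844] = 1.4958
Node ud (S = 52.81): V_ud = e^(−0.02)·[0.6170·3.9844 + 0.3830·35.6719] = 15.8014
Node dd (S = 27.46): V_dd = e^(−0.02)·[0.6170·35.6719 + 0.3830·52.1494] = 41.1514
Node u (S = 81.25): V_u = e^(−0.02)·[0.6170·1.4958 + 0.3830·15.8014] = 6.8367
Node d (S = 42.25): V_d = e^(−0.02)·[0.6170·15.8014 + 0.3830·41.1514] = 25.0053
Node 0 (S = 65): V_0 = e^(−0.02)·[0.6170·6.8367 + 0.3830·25.0053] = 13.5221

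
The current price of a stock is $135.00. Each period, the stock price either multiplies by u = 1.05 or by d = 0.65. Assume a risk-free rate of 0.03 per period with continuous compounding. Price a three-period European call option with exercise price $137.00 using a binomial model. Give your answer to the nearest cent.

$15.16

Risk-neutral probability p = (e^0.03 − 0.65)/(1.05 − 0.65) = 0.3805/0.4000 = 0.9511
Terminal stock prices: S_uuu = 156.3, S_uud = 96.74, S_udd = 59.89, S_ddd = 37.07
Terminal payoffs (S − K): max(19.28, 0) = 19.28, max(-40.26, 0) = 0, max(-77.11, 0) = 0, max(-99.93, 0) = 0
Node uu (S = 148.8): V_uu = e^(−0.03)·[0.9511·19.2794 + 0.0489·0.0000] = 17.7954
Node ud (S = 92.14): V_ud = e^(−0.03)·[0.9511·0.0000 + 0.0489·0.0000] = 0.0000
Node dd (S = 57.04): V_dd = e^(−0.03)·[0.9511·0.0000 + 0.0489·0.0000] = 0.0000
Node u (S = 141.8): V_u = e^(−0.03)·[0.9511·17.7954 + 0.0489·0.0000] = 16.4256
Node d (S = 87.75): V_d = e^(−0.03)·[0.9511·0.0000 + 0.0489·0.0000] = 0.0000
Node 0 (S = 135): V_0 = e^(−0.03)·[0.9511·16.4256 + 0.0489·0.0000] = 15.1612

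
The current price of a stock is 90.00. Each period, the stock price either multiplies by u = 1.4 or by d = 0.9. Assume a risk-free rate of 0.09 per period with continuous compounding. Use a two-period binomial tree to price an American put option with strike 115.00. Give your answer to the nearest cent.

25.00

Risk-neutral probability p = (e^0.09 − 0.9)/(1.4 − 0.9) = 0.1942/0.5000 = 0.3883
Terminal stock prices: S_uu = 176.4, S_ud = 113.4, S_dd = 72.9
Terminal payoffs (K − S): max(-61.4, 0) = 0, max(1.6, 0) = 1.6, max(42.1, 0) = 42.1
Node u (S = 126): continuation = e^(−0.09)·[0.3883·0.0000 + 0.6117·1.6000] = 0.8944; exercise value = 0.0000 ≤ continuation, so V_u = 0.8944
Node d (S = 81): continuation = e^(−0.09)·[0.3883·1.6000 + 0.6117·42.1000] = 24.1021; exercise value = 34.0000 > continuation, so V_d = 34.0000 (exercise)
Node 0 (S = 90): continuation = e^(−0.09)·[0.3883·0.8944 + 0.6117·34.0000] = 19.3237; exercise value = 25.0000 > continuation, so V_0 = 25.0000 (exercise)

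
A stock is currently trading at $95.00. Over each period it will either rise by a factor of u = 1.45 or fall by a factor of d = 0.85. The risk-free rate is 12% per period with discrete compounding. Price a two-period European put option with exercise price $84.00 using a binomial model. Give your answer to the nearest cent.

$3.70

Risk-neutral probability p = (1 + 0.12 − 0.85)/(1.45 − 0.85) = 0.2700/0.6000 = 0.4500
Terminal stock prices: S_uu = 199.7, S_ud = 117.1, S_dd = 68.64
Terminal payoffs (K − S): max(-115.7, 0) = 0, max(-33.09, 0) = 0, max(15.36, 0) = 15.36
Node u (S = 137.8): V_u = 1/1.12·[0.4500·0.0000 + 0.5500·0.0000] = 0.0000
Node d (S = 80.75): V_d = 1/1.12·[0.4500·0.0000 + 0.5500·15.3625] = 7.5441
Node 0 (S = 95): V_0 = 1/1.12·[0.4500·0.0000 + 0.5500·7.5441] = 3.7047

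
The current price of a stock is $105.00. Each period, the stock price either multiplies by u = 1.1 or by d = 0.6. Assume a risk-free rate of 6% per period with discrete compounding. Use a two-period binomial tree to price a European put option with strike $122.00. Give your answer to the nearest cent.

$7.38

Risk-neutral probability p = (1 + 0.06 − 0.6)/(1.1 − 0.6) = 0.4600/0.5000 = 0.9200
Terminal stock prices: S_uu = 127.1, S_ud = 69.3, S_dd = 37.8
Terminal payoffs (K − S): max(-5.05, 0) = 0, max(52.7, 0) = 52.7, max(84.2, 0) = 84.2
Node u (S = 115.5): V_u = 1/1.06·[0.9200·0.0000 + 0.0800·52.7000] = 3.9774
Node d (S = 63): V_d = 1/1.06·[0.9200·52.7000 + 0.0800·84.2000] = 52.0943
Node 0 (S = 105): V_0 = 1/1.06·[0.9200·3.9774 + 0.0800·52.0943] = 7.3837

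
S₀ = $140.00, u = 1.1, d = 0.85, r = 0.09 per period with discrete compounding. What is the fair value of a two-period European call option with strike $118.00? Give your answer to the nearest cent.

Risk-neutral probability p = (1 + 0.09 − 0.85)/(1.1 − 0.85) = 0.2400/0.2500 = 0.9600
Terminal stock prices: S_uu = 169.4, S_ud = 130.9, S_dd = 101.1
Terminal payoffs (S − K): max(51.4, 0) = 51.4, max(12.9, 0) = 12.9, max(-16.85, 0) = 0
Node u (S = 154): V_u = 1/1.09·[0.9600·51.4000 + 0.0400·12.9000] = 45.7431
Node d (S = 119): V_d = 1/1.09·[0.9600·12.9000 + 0.0400·0.0000] = 11.3615
Node 0 (S = 140): V_0 = 1/1.09·[0.9600·45.7431 + 0.0400·11.3615] = 40.7045

$40.70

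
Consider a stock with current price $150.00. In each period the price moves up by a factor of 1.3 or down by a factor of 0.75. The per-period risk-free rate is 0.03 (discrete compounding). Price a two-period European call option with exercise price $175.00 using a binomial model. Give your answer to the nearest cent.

$19.18

Risk-neutral probability p = (1 + 0.03 − 0.75)/(1.3 − 0.75) = 0.2800/0.5500 = 0.5091
Terminal stock prices: S_uu = 253.5, S_ud = 146.2, S_dd = 84.38
Terminal payoffs (S − K): max(78.5, 0) = 78.5, max(-28.75, 0) = 0, max(-90.62, 0) = 0
Node u (S = 195): V_u = 1/1.03·[0.5091·78.5000 + 0.4909·0.0000] = 38.7996
Node d (S = 112.5): V_d = 1/1.03·[0.5091·0.0000 + 0.4909·0.0000] = 0.0000
Node 0 (S = 150): V_0 = 1/1.03·[0.5091·38.7996 + 0.4909·0.0000] = 19.1772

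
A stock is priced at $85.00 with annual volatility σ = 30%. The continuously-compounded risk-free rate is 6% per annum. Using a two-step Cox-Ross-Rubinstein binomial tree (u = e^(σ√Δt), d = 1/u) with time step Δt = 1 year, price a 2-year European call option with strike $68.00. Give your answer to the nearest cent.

$28.92

CRR parameters: u = e^(σ√Δt) = e^(0.3·√1) = 1.3499, d = 1/u = 0.7408
Per-period rate: rΔt = 0.06·1 = 0.06, so R = e^0.06 = 1.0618
Risk-neutral probability p = (e^0.06 − 0.7408)/(1.3499 − 0.7408) = 0.3210/0.6090 = 0.5271
Terminal stock prices: S_uu = 154.9, S_ud = 85, S_dd = 46.65
Terminal payoffs (S − K): max(86.88, 0) = 86.88, max(17, 0) = 17, max(-21.35, 0) = 0
Node u (S = 114.7): V_u = e^(−0.06)·[0.5271·86.8801 + 0.4729·17.0000] = 50.6980
Node d (S = 62.97): V_d = e^(−0.06)·[0.5271·17.0000 + 0.4729·0.0000] = 8.4387
Node 0 (S = 85): V_0 = e^(−0.06)·[0.5271·50.6980 + 0.4729·8.4387] = 28.9245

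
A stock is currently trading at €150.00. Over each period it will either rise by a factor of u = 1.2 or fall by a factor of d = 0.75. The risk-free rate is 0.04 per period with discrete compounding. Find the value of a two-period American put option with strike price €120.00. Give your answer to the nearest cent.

Risk-neutral probability p = (1 + 0.04 − 0.75)/(1.2 − 0.75) = 0.2900/0.4500 = 0.6444
Terminal stock prices: S_uu = 216, S_ud = 135, S_dd = 84.38
Terminal payoffs (K − S): max(-96, 0) = 0, max(-15, 0) = 0, max(35.62, 0) = 35.62
Node u (S = 180): continuation = 1/1.04·[0.6444·0.0000 + 0.3556·0.0000] = 0.0000; exercise value = 0.0000 ≤ continuation, so V_u = 0.0000
Node d (S = 112.5): continuation = 1/1.04·[0.6444·0.0000 + 0.3556·35.6250] = 12.1795; exercise value = 7.5000 ≤ continuation, so V_d = 12.1795
Node 0 (S = 150): continuation = 1/1.04·[0.6444·0.0000 + 0.3556·12.1795] = 4.1639; exercise value = 0.0000 ≤ continuation, so V_0 = 4.1639

€4.16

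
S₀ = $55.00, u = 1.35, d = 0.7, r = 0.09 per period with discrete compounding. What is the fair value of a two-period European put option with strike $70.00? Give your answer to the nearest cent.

Risk-neutral probability p = (1 + 0.09 − 0.7)/(1.35 − 0.7) = 0.3900/0.6500 = 0.6000
Terminal stock prices: S_uu = 100.2, S_ud = 51.97, S_dd = 26.95
Terminal payoffs (K − S): max(-30.24, 0) = 0, max(18.03, 0) = 18.03, max(43.05, 0) = 43.05
Node u (S = 74.25): V_u = 1/1.09·[0.6000·0.0000 + 0.4000·18.0250] = 6.6147
Node d (S = 38.5): V_d = 1/1.09·[0.6000·18.0250 + 0.4000·43.0500] = 25.7202
Node 0 (S = 55): V_0 = 1/1.09·[0.6000·6.6147 + 0.4000·25.7202] = 13.0797

$13.08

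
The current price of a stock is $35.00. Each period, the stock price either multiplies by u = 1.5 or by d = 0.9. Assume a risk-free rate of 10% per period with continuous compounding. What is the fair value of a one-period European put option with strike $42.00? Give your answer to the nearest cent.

$6.25

Risk-neutral probability p = (e^0.1 − 0.9)/(1.5 − 0.9) = 0.2052/0.6000 = 0.3420
Terminal stock prices: S_u = 52.5, S_d = 31.5
Terminal payoffs (K − S): max(-10.5, 0) = 0, max(10.5, 0) = 10.5
Node 0 (S = 35): V_0 = e^(−0.1)·[0.3420·0.0000 + 0.6580·10.5000] = 6.2520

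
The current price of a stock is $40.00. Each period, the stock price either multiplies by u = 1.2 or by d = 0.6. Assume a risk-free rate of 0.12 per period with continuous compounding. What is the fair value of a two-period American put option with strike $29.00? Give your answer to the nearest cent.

Risk-neutral probability p = (e^0.12 − 0.6)/(1.2 − 0.6) = 0.5275/0.6000 = 0.8792
Terminal stock prices: S_uu = 57.6, S_ud = 28.8, S_dd = 14.4
Terminal payoffs (K − S): max(-28.6, 0) = 0, max(0.2, 0) = 0.2, max(14.6, 0) = 14.6
Node u (S = 48): continuation = e^(−0.12)·[0.8792·0.0000 + 0.1208·0.2000] = 0.0214; exercise value = 0.0000 ≤ continuation, so V_u = 0.0214
Node d (S = 24): continuation = e^(−0.12)·[0.8792·0.2000 + 0.1208·14.6000] = 1.7207; exercise value = 5.0000 > continuation, so V_d = 5.0000 (exercise)
Node 0 (S = 40): continuation = e^(−0.12)·[0.8792·0.0214 + 0.1208·5.0000] = 0.5526; exercise value = 0.0000 ≤ continuation, so V_0 = 0.5526

$0.55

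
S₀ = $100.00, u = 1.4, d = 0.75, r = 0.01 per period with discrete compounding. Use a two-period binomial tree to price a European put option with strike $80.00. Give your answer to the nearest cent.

Risk-neutral probability p = (1 + 0.01 − 0.75)/(1.4 − 0.75) = 0.2600/0.6500 = 0.4000
Terminal stock prices: S_uu = 196, S_ud = 105, S_dd = 56.25
Terminal payoffs (K − S): max(-116, 0) = 0, max(-25, 0) = 0, max(23.75, 0) = 23.75
Node u (S = 140): V_u = 1/1.01·[0.4000·0.0000 + 0.6000·0.0000] = 0.0000
Node d (S = 75): V_d = 1/1.01·[0.4000·0.0000 + 0.6000·23.7500] = 14.1089
Node 0 (S = 100): V_0 = 1/1.01·[0.4000·0.0000 + 0.6000·14.1089] = 8.3815

$8.38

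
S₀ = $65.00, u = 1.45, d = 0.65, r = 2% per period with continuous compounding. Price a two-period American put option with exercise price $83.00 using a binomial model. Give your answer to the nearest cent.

$26.65

Risk-neutral probability p = (e^0.02 − 0.65)/(1.45 − 0.65) = 0.3702/0.8000 = 0.4628
Terminal stock prices: S_uu = 136.7, S_ud = 61.26, S_dd = 27.46
Terminal payoffs (K − S): max(-53.66, 0) = 0, max(21.74, 0) = 21.74, max(55.54, 0) = 55.54
Node u (S = 94.25): continuation = e^(−0.02)·[0.4628·0.0000 + 0.5372·21.7375] = 11.4472; exercise value = 0.0000 ≤ continuation, so V_u = 11.4472
Node d (S = 42.25): continuation = e^(−0.02)·[0.4628·21.7375 + 0.5372·55.5375] = 39.1065; exercise value = 40.7500 > continuation, so V_d = 40.7500 (exercise)
Node 0 (S = 65): continuation = e^(−0.02)·[0.4628·11.4472 + 0.5372·40.7500] = 26.6517; exercise value = 18.0000 ≤ continuation, so V_0 = 26.6517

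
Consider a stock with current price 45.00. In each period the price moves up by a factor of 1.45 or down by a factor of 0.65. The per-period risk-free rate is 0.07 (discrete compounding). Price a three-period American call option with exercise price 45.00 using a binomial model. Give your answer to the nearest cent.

16.18

Risk-neutral probability p = (1 + 0.07 − 0.65)/(1.45 − 0.65) = 0.4200/0.8000 = 0.5250
Terminal stock prices: S_uuu = 137.2, S_uud = 61.5, S_udd = 27.57, S_ddd = 12.36
Terminal payoffs (S − K): max(92.19, 0) = 92.19, max(16.5, 0) = 16.5, max(-17.43, 0) = 0, max(-32.64, 0) = 0
Node uu (S = 94.61): continuation = 1/1.07·[0.5250·92.1881 + 0.4750·16.4981] = 52.5564; exercise value = 49.6125 ≤ continuation, so V_uu = 52.5564
Node ud (S = 42.41): continuation = 1/1.07·[0.5250·16.4981 + 0.4750·0.0000] = 8.0949; exercise value = 0.0000 ≤ continuation, so V_ud = 8.0949
Node dd (S = 19.01): continuation = 1/1.07·[0.5250·0.0000 + 0.4750·0.0000] = 0.0000; exercise value = 0.0000 ≤ continuation, so V_dd = 0.0000
Node u (S = 65.25): continuation = 1/1.07·[0.5250·52.5564 + 0.4750·8.0949] = 29.3806; exercise value = 20.2500 ≤ continuation, so V_u = 29.3806
Node d (S = 29.25): continuation = 1/1.07·[0.5250·8.0949 + 0.4750·0.0000] = 3.9718; exercise value = 0.0000 ≤ continuation, so V_d = 3.9718
Node 0 (S = 45): continuation = 1/1.07·[0.5250·29.3806 + 0.4750·3.9718] = 16.1789; exercise value = 0.0000 ≤ continuation, so V_0 = 16.1789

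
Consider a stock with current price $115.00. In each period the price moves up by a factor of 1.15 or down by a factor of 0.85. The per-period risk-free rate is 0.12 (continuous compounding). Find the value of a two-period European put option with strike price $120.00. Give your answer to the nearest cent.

$0.99

Risk-neutral probability p = (e^0.12 − 0.85)/(1.15 − 0.85) = 0.2775/0.3000 = 0.9250
Terminal stock prices: S_uu = 152.1, S_ud = 112.4, S_dd = 83.09
Terminal payoffs (K − S): max(-32.09, 0) = 0, max(7.588, 0) = 7.588, max(36.91, 0) = 36.91
Node u (S = 132.2): V_u = e^(−0.12)·[0.9250·0.0000 + 0.0750·7.5875] = 0.5048
Node d (S = 97.75): V_d = e^(−0.12)·[0.9250·7.5875 + 0.0750·36.9125] = 8.6805
Node 0 (S = 115): V_0 = e^(−0.12)·[0.9250·0.5048 + 0.0750·8.6805] = 0.9916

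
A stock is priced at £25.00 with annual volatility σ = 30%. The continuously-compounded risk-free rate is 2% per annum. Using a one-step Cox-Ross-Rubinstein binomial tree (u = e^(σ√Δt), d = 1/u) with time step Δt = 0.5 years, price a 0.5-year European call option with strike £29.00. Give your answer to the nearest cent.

CRR parameters: u = e^(σ√Δt) = e^(0.3·√0.5) = 1.2363, d = 1/u = 0.8089
Per-period rate: rΔt = 0.02·0.5 = 0.01, so R = e^0.01 = 1.0101
Risk-neutral probability p = (e^0.01 − 0.8089)/(1.2363 − 0.8089) = 0.2012/0.4275 = 0.4707
Terminal stock prices: S_u = 30.91, S_d = 20.22
Terminal payoffs (S − K): max(1.908, 0) = 1.908, max(-8.779, 0) = 0
Node 0 (S = 25): V_0 = e^(−0.01)·[0.4707·1.9078 + 0.5293·0.0000] = 0.8890

£0.89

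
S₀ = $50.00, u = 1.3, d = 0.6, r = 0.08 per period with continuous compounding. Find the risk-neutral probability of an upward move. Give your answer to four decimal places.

Risk-neutral probability p = (e^0.08 − 0.6)/(1.3 − 0.6) = 0.4833/0.7000 = 0.6904

p = 0.6904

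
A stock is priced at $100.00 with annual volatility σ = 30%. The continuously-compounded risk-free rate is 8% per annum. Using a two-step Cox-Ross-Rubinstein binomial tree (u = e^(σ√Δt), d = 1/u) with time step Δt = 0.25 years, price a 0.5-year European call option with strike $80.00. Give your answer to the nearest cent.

CRR parameters: u = e^(σ√Δt) = e^(0.3·√0.25) = 1.1618, d = 1/u = 0.8607
Per-period rate: rΔt = 0.08·0.25 = 0.02, so R = e^0.02 = 1.0202
Risk-neutral probability p = (e^0.02 − 0.8607)/(1.1618 − 0.8607) = 0.1595/0.3011 = 0.5297
Terminal stock prices: S_uu = 135, S_ud = 100, S_dd = 74.08
Terminal payoffs (S − K): max(54.99, 0) = 54.99, max(20, 0) = 20, max(-5.918, 0) = 0
Node u (S = 116.2): V_u = e^(−0.02)·[0.5297·54.9859 + 0.4703·20.0000] = 37.7675
Node d (S = 86.07): V_d = e^(−0.02)·[0.5297·20.0000 + 0.4703·0.0000] = 10.3834
Node 0 (S = 100): V_0 = e^(−0.02)·[0.5297·37.7675 + 0.4703·10.3834] = 24.3947

$24.39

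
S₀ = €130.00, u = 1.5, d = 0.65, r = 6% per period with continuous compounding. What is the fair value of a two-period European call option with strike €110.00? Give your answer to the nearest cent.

Risk-neutral probability p = (e^0.06 − 0.65)/(1.5 − 0.65) = 0.4118/0.8500 = 0.4845
Terminal stock prices: S_uu = 292.5, S_ud = 126.8, S_dd = 54.93
Terminal payoffs (S − K): max(182.5, 0) = 182.5, max(16.75, 0) = 16.75, max(-55.07, 0) = 0
Node u (S = 195): V_u = e^(−0.06)·[0.4845·182.5000 + 0.5155·16.7500] = 91.4059
Node d (S = 84.5): V_d = e^(−0.06)·[0.4845·16.7500 + 0.5155·0.0000] = 7.6430
Node 0 (S = 130): V_0 = e^(−0.06)·[0.4845·91.4059 + 0.5155·7.6430] = 45.4187

€45.42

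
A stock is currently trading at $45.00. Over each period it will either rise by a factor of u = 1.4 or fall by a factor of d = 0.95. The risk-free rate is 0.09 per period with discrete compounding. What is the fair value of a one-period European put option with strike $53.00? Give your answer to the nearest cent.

Risk-neutral probability p = (1 + 0.09 − 0.95)/(1.4 − 0.95) = 0.1400/0.4500 = 0.3111
Terminal stock prices: S_u = 63, S_d = 42.75
Terminal payoffs (K − S): max(-10, 0) = 0, max(10.25, 0) = 10.25
Node 0 (S = 45): V_0 = 1/1.09·[0.3111·0.0000 + 0.6889·10.2500] = 6.4781

$6.48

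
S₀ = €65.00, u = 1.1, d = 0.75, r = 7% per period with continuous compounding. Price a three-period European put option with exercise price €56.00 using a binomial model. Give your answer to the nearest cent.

Risk-neutral probability p = (e^0.07 − 0.75)/(1.1 − 0.75) = 0.3225/0.3500 = 0.9215
Terminal stock prices: S_uuu = 86.52, S_uud = 58.99, S_udd = 40.22, S_ddd = 27.42
Terminal payoffs (K − S): max(-30.52, 0) = 0, max(-2.988, 0) = 0, max(15.78, 0) = 15.78, max(28.58, 0) = 28.58
Node uu (S = 78.65): V_uu = e^(−0.07)·[0.9215·0.0000 + 0.0785·0.0000] = 0.0000
Node ud (S = 53.62): V_ud = e^(−0.07)·[0.9215·0.0000 + 0.0785·15.7812] = 1.1558
Node dd (S = 36.56): V_dd = e^(−0.07)·[0.9215·15.7812 + 0.0785·28.5781] = 15.6516
Node u (S = 71.5): V_u = e^(−0.07)·[0.9215·0.0000 + 0.0785·1.1558] = 0.0846
Node d (S = 48.75): V_d = e^(−0.07)·[0.9215·1.1558 + 0.0785·15.6516] = 2.1393
Node 0 (S = 65): V_0 = e^(−0.07)·[0.9215·0.0846 + 0.0785·2.1393] = 0.2294

€0.23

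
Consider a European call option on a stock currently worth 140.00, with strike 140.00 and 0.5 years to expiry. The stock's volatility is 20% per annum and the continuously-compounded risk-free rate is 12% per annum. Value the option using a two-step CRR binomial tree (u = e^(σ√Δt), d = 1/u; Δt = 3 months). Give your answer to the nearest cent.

11.48

CRR parameters: u = e^(σ√Δt) = e^(0.2·√0.25) = 1.1052, d = 1/u = 0.9048
Per-period rate: rΔt = 0.12·0.25 = 0.03, so R = e^0.03 = 1.0305
Risk-neutral probability p = (e^0.03 − 0.9048)/(1.1052 − 0.9048) = 0.1256/0.2003 = 0.6270
Terminal stock prices: S_uu = 171, S_ud = 140, S_dd = 114.6
Terminal payoffs (S − K): max(31, 0) = 31, max(0, 0) = 0, max(-25.38, 0) = 0
Node u (S = 154.7): V_u = e^(−0.03)·[0.6270·30.9964 + 0.3730·0.0000] = 18.8616
Node d (S = 126.7): V_d = e^(−0.03)·[0.6270·0.0000 + 0.3730·0.0000] = 0.0000
Node 0 (S = 140): V_0 = e^(−0.03)·[0.6270·18.8616 + 0.3730·0.0000] = 11.4774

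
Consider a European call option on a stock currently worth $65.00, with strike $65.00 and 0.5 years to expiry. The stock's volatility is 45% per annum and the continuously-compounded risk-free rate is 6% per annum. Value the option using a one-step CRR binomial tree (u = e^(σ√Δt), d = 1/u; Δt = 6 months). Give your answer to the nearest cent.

CRR parameters: u = e^(σ√Δt) = e^(0.45·√0.5) = 1.3746, d = 1/u = 0.7275
Per-period rate: rΔt = 0.06·0.5 = 0.03, so R = e^0.03 = 1.0305
Risk-neutral probability p = (e^0.03 − 0.7275)/(1.3746 − 0.7275) = 0.3030/0.6472 = 0.4682
Terminal stock prices: S_u = 89.35, S_d = 47.28
Terminal payoffs (S − K): max(24.35, 0) = 24.35, max(-17.72, 0) = 0
Node 0 (S = 65): V_0 = e^(−0.03)·[0.4682·24.3522 + 0.5318·0.0000] = 11.0640

$11.06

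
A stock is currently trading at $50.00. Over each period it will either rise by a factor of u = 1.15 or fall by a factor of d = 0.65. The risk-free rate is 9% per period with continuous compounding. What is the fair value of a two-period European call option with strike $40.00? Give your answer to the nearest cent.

Risk-neutral probability p = (e^0.09 − 0.65)/(1.15 − 0.65) = 0.4442/0.5000 = 0.8883
Terminal stock prices: S_uu = 66.12, S_ud = 37.38, S_dd = 21.13
Terminal payoffs (S − K): max(26.12, 0) = 26.12, max(-2.625, 0) = 0, max(-18.87, 0) = 0
Node u (S = 57.5): V_u = e^(−0.09)·[0.8883·26.1250 + 0.1117·0.0000] = 21.2106
Node d (S = 32.5): V_d = e^(−0.09)·[0.8883·0.0000 + 0.1117·0.0000] = 0.0000
Node 0 (S = 50): V_0 = e^(−0.09)·[0.8883·21.2106 + 0.1117·0.0000] = 17.2207

$17.22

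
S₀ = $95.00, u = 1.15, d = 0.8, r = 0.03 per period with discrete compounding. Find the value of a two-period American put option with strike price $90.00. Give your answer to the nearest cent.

$5.21

Risk-neutral probability p = (1 + 0.03 − 0.8)/(1.15 − 0.8) = 0.2300/0.3500 = 0.6571
Terminal stock prices: S_uu = 125.6, S_ud = 87.4, S_dd = 60.8
Terminal payoffs (K − S): max(-35.64, 0) = 0, max(2.6, 0) = 2.6, max(29.2, 0) = 29.2
Node u (S = 109.2): continuation = 1/1.03·[0.6571·0.0000 + 0.3429·2.6000] = 0.8655; exercise value = 0.0000 ≤ continuation, so V_u = 0.8655
Node d (S = 76): continuation = 1/1.03·[0.6571·2.6000 + 0.3429·29.2000] = 11.3786; exercise value = 14.0000 > continuation, so V_d = 14.0000 (exercise)
Node 0 (S = 95): continuation = 1/1.03·[0.6571·0.8655 + 0.3429·14.0000] = 5.2124; exercise value = 0.0000 ≤ continuation, so V_0 = 5.2124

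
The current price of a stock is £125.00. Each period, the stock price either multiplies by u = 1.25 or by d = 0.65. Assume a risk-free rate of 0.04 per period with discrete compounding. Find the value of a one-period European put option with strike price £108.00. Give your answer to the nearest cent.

£9.00

Risk-neutral probability p = (1 + 0.04 − 0.65)/(1.25 − 0.65) = 0.3900/0.6000 = 0.6500
Terminal stock prices: S_u = 156.2, S_d = 81.25
Terminal payoffs (K − S): max(-48.25, 0) = 0, max(26.75, 0) = 26.75
Node 0 (S = 125): V_0 = 1/1.04·[0.6500·0.0000 + 0.3500·26.7500] = 9.0024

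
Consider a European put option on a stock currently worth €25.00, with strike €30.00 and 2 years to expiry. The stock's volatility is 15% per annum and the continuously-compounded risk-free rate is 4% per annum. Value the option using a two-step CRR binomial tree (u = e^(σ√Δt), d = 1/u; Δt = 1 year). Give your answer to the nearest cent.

CRR parameters: u = e^(σ√Δt) = e^(0.15·√1) = 1.1618, d = 1/u = 0.8607
Per-period rate: rΔt = 0.04·1 = 0.04, so R = e^0.04 = 1.0408
Risk-neutral probability p = (e^0.04 − 0.8607)/(1.1618 − 0.8607) = 0.1801/0.3011 = 0.5981
Terminal stock prices: S_uu = 33.75, S_ud = 25, S_dd = 18.52
Terminal payoffs (K − S): max(-3.746, 0) = 0, max(5, 0) = 5, max(11.48, 0) = 11.48
Node u (S = 29.05): V_u = e^(−0.04)·[0.5981·0.0000 + 0.4019·5.0000] = 1.9307
Node d (S = 21.52): V_d = e^(−0.04)·[0.5981·5.0000 + 0.4019·11.4795] = 7.3060
Node 0 (S = 25): V_0 = e^(−0.04)·[0.5981·1.9307 + 0.4019·7.3060] = 3.9306

€3.93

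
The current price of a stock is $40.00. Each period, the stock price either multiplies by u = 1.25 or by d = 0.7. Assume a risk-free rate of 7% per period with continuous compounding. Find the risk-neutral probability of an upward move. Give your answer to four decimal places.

p = 0.6773

Risk-neutral probability p = (e^0.07 − 0.7)/(1.25 − 0.7) = 0.3725/0.5500 = 0.6773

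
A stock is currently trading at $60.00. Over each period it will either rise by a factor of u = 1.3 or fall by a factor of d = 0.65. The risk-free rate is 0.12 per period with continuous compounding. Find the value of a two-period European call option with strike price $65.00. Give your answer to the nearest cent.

Risk-neutral probability p = (e^0.12 − 0.65)/(1.3 − 0.65) = 0.4775/0.6500 = 0.7346
Terminal stock prices: S_uu = 101.4, S_ud = 50.7, S_dd = 25.35
Terminal payoffs (S − K): max(36.4, 0) = 36.4, max(-14.3, 0) = 0, max(-39.65, 0) = 0
Node u (S = 78): V_u = e^(−0.12)·[0.7346·36.4000 + 0.2654·0.0000] = 23.7161
Node d (S = 39): V_d = e^(−0.12)·[0.7346·0.0000 + 0.2654·0.0000] = 0.0000
Node 0 (S = 60): V_0 = e^(−0.12)·[0.7346·23.7161 + 0.2654·0.0000] = 15.4520

$15.45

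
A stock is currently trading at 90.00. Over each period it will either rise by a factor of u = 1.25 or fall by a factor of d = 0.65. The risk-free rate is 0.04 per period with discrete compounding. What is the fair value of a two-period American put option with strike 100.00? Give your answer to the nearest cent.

19.62

Risk-neutral probability p = (1 + 0.04 − 0.65)/(1.25 − 0.65) = 0.3900/0.6000 = 0.6500
Terminal stock prices: S_uu = 140.6, S_ud = 73.12, S_dd = 38.03
Terminal payoffs (K − S): max(-40.62, 0) = 0, max(26.88, 0) = 26.88, max(61.97, 0) = 61.97
Node u (S = 112.5): continuation = 1/1.04·[0.6500·0.0000 + 0.3500·26.8750] = 9.0445; exercise value = 0.0000 ≤ continuation, so V_u = 9.0445
Node d (S = 58.5): continuation = 1/1.04·[0.6500·26.8750 + 0.3500·61.9750] = 37.6538; exercise value = 41.5000 > continuation, so V_d = 41.5000 (exercise)
Node 0 (S = 90): continuation = 1/1.04·[0.6500·9.0445 + 0.3500·41.5000] = 19.6191; exercise value = 10.0000 ≤ continuation, so V_0 = 19.6191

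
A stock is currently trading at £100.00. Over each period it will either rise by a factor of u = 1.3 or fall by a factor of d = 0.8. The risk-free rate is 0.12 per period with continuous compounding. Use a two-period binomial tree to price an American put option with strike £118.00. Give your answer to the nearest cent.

£18.00

Risk-neutral probability p = (e^0.12 − 0.8)/(1.3 − 0.8) = 0.3275/0.5000 = 0.6550
Terminal stock prices: S_uu = 169, S_ud = 104, S_dd = 64
Terminal payoffs (K − S): max(-51, 0) = 0, max(14, 0) = 14, max(54, 0) = 54
Node u (S = 130): continuation = e^(−0.12)·[0.6550·0.0000 + 0.3450·14.0000] = 4.2839; exercise value = 0.0000 ≤ continuation, so V_u = 4.2839
Node d (S = 80): continuation = e^(−0.12)·[0.6550·14.0000 + 0.3450·54.0000] = 24.6566; exercise value = 38.0000 > continuation, so V_d = 38.0000 (exercise)
Node 0 (S = 100): continuation = e^(−0.12)·[0.6550·4.2839 + 0.3450·38.0000] = 14.1164; exercise value = 18.0000 > continuation, so V_0 = 18.0000 (exercise)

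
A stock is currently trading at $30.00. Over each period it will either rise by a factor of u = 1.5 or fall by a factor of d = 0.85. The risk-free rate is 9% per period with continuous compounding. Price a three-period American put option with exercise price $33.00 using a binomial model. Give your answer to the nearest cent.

Risk-neutral probability p = (e^0.09 − 0.85)/(1.5 − 0.85) = 0.2442/0.6500 = 0.3757
Terminal stock prices: S_uuu = 101.2, S_uud = 57.38, S_udd = 32.51, S_ddd = 18.42
Terminal payoffs (K − S): max(-68.25, 0) = 0, max(-24.38, 0) = 0, max(0.4875, 0) = 0.4875, max(14.58, 0) = 14.58
Node uu (S = 67.5): continuation = e^(−0.09)·[0.3757·0.0000 + 0.6243·0.0000] = 0.0000; exercise value = 0.0000 ≤ continuation, so V_uu = 0.0000
Node ud (S = 38.25): continuation = e^(−0.09)·[0.3757·0.0000 + 0.6243·0.4875] = 0.2782; exercise value = 0.0000 ≤ continuation, so V_ud = 0.2782
Node dd (S = 21.67): continuation = e^(−0.09)·[0.3757·0.4875 + 0.6243·14.5763] = 8.4847; exercise value = 11.3250 > continuation, so V_dd = 11.3250 (exercise)
Node u (S = 45): continuation = e^(−0.09)·[0.3757·0.0000 + 0.6243·0.2782] = 0.1587; exercise value = 0.0000 ≤ continuation, so V_u = 0.1587
Node d (S = 25.5): continuation = e^(−0.09)·[0.3757·0.2782 + 0.6243·11.3250] = 6.5577; exercise value = 7.5000 > continuation, so V_d = 7.5000 (exercise)
Node 0 (S = 30): continuation = e^(−0.09)·[0.3757·0.1587 + 0.6243·7.5000] = 4.3341; exercise value = 3.0000 ≤ continuation, so V_0 = 4.3341

$4.33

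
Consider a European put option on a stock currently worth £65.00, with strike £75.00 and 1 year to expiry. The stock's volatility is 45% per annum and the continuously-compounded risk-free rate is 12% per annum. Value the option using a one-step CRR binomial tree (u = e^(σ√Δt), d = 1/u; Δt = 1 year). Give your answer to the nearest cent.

£14.10

CRR parameters: u = e^(σ√Δt) = e^(0.45·√1) = 1.5683, d = 1/u = 0.6376
Per-period rate: rΔt = 0.12·1 = 0.12, so R = e^0.12 = 1.1275
Risk-neutral probability p = (e^0.12 − 0.6376)/(1.5683 − 0.6376) = 0.4899/0.9307 = 0.5264
Terminal stock prices: S_u = 101.9, S_d = 41.45
Terminal payoffs (K − S): max(-26.94, 0) = 0, max(33.55, 0) = 33.55
Node 0 (S = 65): V_0 = e^(−0.12)·[0.5264·0.0000 + 0.4736·33.5542] = 14.0957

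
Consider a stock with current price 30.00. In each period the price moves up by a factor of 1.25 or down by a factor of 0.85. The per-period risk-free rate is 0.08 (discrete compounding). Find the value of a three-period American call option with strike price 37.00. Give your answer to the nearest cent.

Risk-neutral probability p = (1 + 0.08 − 0.85)/(1.25 − 0.85) = 0.2300/0.4000 = 0.5750
Terminal stock prices: S_uuu = 58.59, S_uud = 39.84, S_udd = 27.09, S_ddd = 18.42
Terminal payoffs (S − K): max(21.59, 0) = 21.59, max(2.844, 0) = 2.844, max(-9.906, 0) = 0, max(-18.58, 0) = 0
Node uu (S = 46.88): continuation = 1/1.08·[0.5750·21.5938 + 0.4250·2.8438] = 12.6157; exercise value = 9.8750 ≤ continuation, so V_uu = 12.6157
Node ud (S = 31.88): continuation = 1/1.08·[0.5750·2.8438 + 0.4250·0.0000] = 1.5140; exercise value = 0.0000 ≤ continuation, so V_ud = 1.5140
Node dd (S = 21.67): continuation = 1/1.08·[0.5750·0.0000 + 0.4250·0.0000] = 0.0000; exercise value = 0.0000 ≤ continuation, so V_dd = 0.0000
Node u (S = 37.5): continuation = 1/1.08·[0.5750·12.6157 + 0.4250·1.5140] = 7.3125; exercise value = 0.5000 ≤ continuation, so V_u = 7.3125
Node d (S = 25.5): continuation = 1/1.08·[0.5750·1.5140 + 0.4250·0.0000] = 0.8061; exercise value = 0.0000 ≤ continuation, so V_d = 0.8061
Node 0 (S = 30): continuation = 1/1.08·[0.5750·7.3125 + 0.4250·0.8061] = 4.2104; exercise value = 0.0000 ≤ continuation, so V_0 = 4.2104

4.21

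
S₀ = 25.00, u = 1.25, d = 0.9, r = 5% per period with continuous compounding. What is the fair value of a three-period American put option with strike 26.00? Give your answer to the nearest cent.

Risk-neutral probability p = (e^0.05 − 0.9)/(1.25 − 0.9) = 0.1513/0.3500 = 0.4322
Terminal stock prices: S_uuu = 48.83, S_uud = 35.16, S_udd = 25.31, S_ddd = 18.23
Terminal payoffs (K − S): max(-22.83, 0) = 0, max(-9.156, 0) = 0, max(0.6875, 0) = 0.6875, max(7.775, 0) = 7.775
Node uu (S = 39.06): continuation = e^(−0.05)·[0.4322·0.0000 + 0.5678·0.0000] = 0.0000; exercise value = 0.0000 ≤ continuation, so V_uu = 0.0000
Node ud (S = 28.12): continuation = e^(−0.05)·[0.4322·0.0000 + 0.5678·0.6875] = 0.3713; exercise value = 0.0000 ≤ continuation, so V_ud = 0.3713
Node dd (S = 20.25): continuation = e^(−0.05)·[0.4322·0.6875 + 0.5678·7.7750] = 4.4820; exercise value = 5.7500 > continuation, so V_dd = 5.7500 (exercise)
Node u (S = 31.25): continuation = e^(−0.05)·[0.4322·0.0000 + 0.5678·0.3713] = 0.2006; exercise value = 0.0000 ≤ continuation, so V_u = 0.2006
Node d (S = 22.5): continuation = e^(−0.05)·[0.4322·0.3713 + 0.5678·5.7500] = 3.2583; exercise value = 3.5000 > continuation, so V_d = 3.5000 (exercise)
Node 0 (S = 25): continuation = e^(−0.05)·[0.4322·0.2006 + 0.5678·3.5000] = 1.9728; exercise value = 1.0000 ≤ continuation, so V_0 = 1.9728

1.97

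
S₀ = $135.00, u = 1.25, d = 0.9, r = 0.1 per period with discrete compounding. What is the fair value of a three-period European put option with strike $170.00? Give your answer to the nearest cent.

$12.11

Risk-neutral probability p = (1 + 0.1 − 0.9)/(1.25 − 0.9) = 0.2000/0.3500 = 0.5714
Terminal stock prices: S_uuu = 263.7, S_uud = 189.8, S_udd = 136.7, S_ddd = 98.42
Terminal payoffs (K − S): max(-93.67, 0) = 0, max(-19.84, 0) = 0, max(33.31, 0) = 33.31, max(71.58, 0) = 71.58
Node uu (S = 210.9): V_uu = 1/1.1·[0.5714·0.0000 + 0.4286·0.0000] = 0.0000
Node ud (S = 151.9): V_ud = 1/1.1·[0.5714·0.0000 + 0.4286·33.3125] = 12.9789
Node dd (S = 109.4): V_dd = 1/1.1·[0.5714·33.3125 + 0.4286·71.5850] = 45.1955
Node u (S = 168.8): V_u = 1/1.1·[0.5714·0.0000 + 0.4286·12.9789] = 5.0567
Node d (S = 121.5): V_d = 1/1.1·[0.5714·12.9789 + 0.4286·45.1955] = 24.3509
Node 0 (S = 135): V_0 = 1/1.1·[0.5714·5.0567 + 0.4286·24.3509] = 12.1142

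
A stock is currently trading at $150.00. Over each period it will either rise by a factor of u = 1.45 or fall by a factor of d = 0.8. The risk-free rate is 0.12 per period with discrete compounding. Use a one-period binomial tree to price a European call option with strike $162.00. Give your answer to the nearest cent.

Risk-neutral probability p = (1 + 0.12 − 0.8)/(1.45 − 0.8) = 0.3200/0.6500 = 0.4923
Terminal stock prices: S_u = 217.5, S_d = 120
Terminal payoffs (S − K): max(55.5, 0) = 55.5, max(-42, 0) = 0
Node 0 (S = 150): V_0 = 1/1.12·[0.4923·55.5000 + 0.5077·0.0000] = 24.3956

$24.40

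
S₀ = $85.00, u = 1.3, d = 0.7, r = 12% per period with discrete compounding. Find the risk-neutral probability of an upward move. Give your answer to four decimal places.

Risk-neutral probability p = (1 + 0.12 − 0.7)/(1.3 − 0.7) = 0.4200/0.6000 = 0.7000

p = 0.7000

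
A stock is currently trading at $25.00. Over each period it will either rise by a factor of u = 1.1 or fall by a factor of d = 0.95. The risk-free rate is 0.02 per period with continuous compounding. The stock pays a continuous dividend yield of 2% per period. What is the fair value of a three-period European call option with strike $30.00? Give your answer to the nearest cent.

$0.11

Per-period risk-free factor R = e^0.02 = 1.0202; dividend-adjusted growth = e^(0.02−0.02) = 1.0000.
Risk-neutral probability p = (1.0000 − 0.95)/(1.1 − 0.95) = 0.0500/0.1500 = 0.3333
Terminal stock prices: S_uuu = 33.28, S_uud = 28.74, S_udd = 24.82, S_ddd = 21.43
Terminal payoffs (S − K): max(3.275, 0) = 3.275, max(-1.262, 0) = 0, max(-5.181, 0) = 0, max(-8.566, 0) = 0
Node uu (S = 30.25): V_uu = e^(−0.02)·[0.3333·3.2750 + 0.6667·0.0000] = 1.0701
Node ud (S = 26.13): V_ud = e^(−0.02)·[0.3333·0.0000 + 0.6667·0.0000] = 0.0000
Node dd (S = 22.56): V_dd = e^(−0.02)·[0.3333·0.0000 + 0.6667·0.0000] = 0.0000
Node u (S = 27.5): V_u = e^(−0.02)·[0.3333·1.0701 + 0.6667·0.0000] = 0.3496
Node d (S = 23.75): V_d = e^(−0.02)·[0.3333·0.0000 + 0.6667·0.0000] = 0.0000
Node 0 (S = 25): V_0 = e^(−0.02)·[0.3333·0.3496 + 0.6667·0.0000] = 0.1142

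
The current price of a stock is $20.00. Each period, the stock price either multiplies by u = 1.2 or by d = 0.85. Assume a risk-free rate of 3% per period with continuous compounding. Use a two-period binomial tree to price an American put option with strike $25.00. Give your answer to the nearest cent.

Risk-neutral probability p = (e^0.03 − 0.85)/(1.2 − 0.85) = 0.1805/0.3500 = 0.5156
Terminal stock prices: S_uu = 28.8, S_ud = 20.4, S_dd = 14.45
Terminal payoffs (K − S): max(-3.8, 0) = 0, max(4.6, 0) = 4.6, max(10.55, 0) = 10.55
Node u (S = 24): continuation = e^(−0.03)·[0.5156·0.0000 + 0.4844·4.6000] = 2.1625; exercise value = 1.0000 ≤ continuation, so V_u = 2.1625
Node d (S = 17): continuation = e^(−0.03)·[0.5156·4.6000 + 0.4844·10.5500] = 7.2611; exercise value = 8.0000 > continuation, so V_d = 8.0000 (exercise)
Node 0 (S = 20): continuation = e^(−0.03)·[0.5156·2.1625 + 0.4844·8.0000] = 4.8428; exercise value = 5.0000 > continuation, so V_0 = 5.0000 (exercise)

$5.00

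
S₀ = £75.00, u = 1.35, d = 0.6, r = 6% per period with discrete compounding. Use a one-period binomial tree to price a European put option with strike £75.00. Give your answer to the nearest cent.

Risk-neutral probability p = (1 + 0.06 − 0.6)/(1.35 − 0.6) = 0.4600/0.7500 = 0.6133
Terminal stock prices: S_u = 101.2, S_d = 45
Terminal payoffs (K − S): max(-26.25, 0) = 0, max(30, 0) = 30
Node 0 (S = 75): V_0 = 1/1.06·[0.6133·0.0000 + 0.3867·30.0000] = 10.9434

£10.94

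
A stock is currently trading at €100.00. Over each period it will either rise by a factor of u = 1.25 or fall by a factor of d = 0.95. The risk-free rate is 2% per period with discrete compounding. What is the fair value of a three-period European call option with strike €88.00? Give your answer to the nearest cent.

Risk-neutral probability p = (1 + 0.02 − 0.95)/(1.25 − 0.95) = 0.0700/0.3000 = 0.2333
Terminal stock prices: S_uuu = 195.3, S_uud = 148.4, S_udd = 112.8, S_ddd = 85.74
Terminal payoffs (S − K): max(107.3, 0) = 107.3, max(60.44, 0) = 60.44, max(24.81, 0) = 24.81, max(-2.263, 0) = 0
Node uu (S = 156.2): V_uu = 1/1.02·[0.2333·107.3125 + 0.7667·60.4375] = 69.9755
Node ud (S = 118.8): V_ud = 1/1.02·[0.2333·60.4375 + 0.7667·24.8125] = 32.4755
Node dd (S = 90.25): V_dd = 1/1.02·[0.2333·24.8125 + 0.7667·0.0000] = 5.6761
Node u (S = 125): V_u = 1/1.02·[0.2333·69.9755 + 0.7667·32.4755] = 40.4171
Node d (S = 95): V_d = 1/1.02·[0.2333·32.4755 + 0.7667·5.6761] = 11.6954
Node 0 (S = 100): V_0 = 1/1.02·[0.2333·40.4171 + 0.7667·11.6954] = 18.0364

€18.04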